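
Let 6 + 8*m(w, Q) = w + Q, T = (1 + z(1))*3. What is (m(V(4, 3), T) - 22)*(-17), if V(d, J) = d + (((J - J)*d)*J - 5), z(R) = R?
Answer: 3009/8 ≈ 376.13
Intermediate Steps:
T = 6 (T = (1 + 1)*3 = 2*3 = 6)
V(d, J) = -5 + d (V(d, J) = d + ((0*d)*J - 5) = d + (0*J - 5) = d + (0 - 5) = d - 5 = -5 + d)
m(w, Q) = -¾ + Q/8 + w/8 (m(w, Q) = -¾ + (w + Q)/8 = -¾ + (Q + w)/8 = -¾ + (Q/8 + w/8) = -¾ + Q/8 + w/8)
(m(V(4, 3), T) - 22)*(-17) = ((-¾ + (⅛)*6 + (-5 + 4)/8) - 22)*(-17) = ((-¾ + ¾ + (⅛)*(-1)) - 22)*(-17) = ((-¾ + ¾ - ⅛) - 22)*(-17) = (-⅛ - 22)*(-17) = -177/8*(-17) = 3009/8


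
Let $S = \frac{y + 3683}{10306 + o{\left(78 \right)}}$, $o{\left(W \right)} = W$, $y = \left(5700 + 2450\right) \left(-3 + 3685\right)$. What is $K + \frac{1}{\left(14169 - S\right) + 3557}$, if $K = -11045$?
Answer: $- \frac{1701535266661}{154054801} \approx -11045.0$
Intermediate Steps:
$y = 30008300$ ($y = 8150 \cdot 3682 = 30008300$)
$S = \frac{30011983}{10384}$ ($S = \frac{30008300 + 3683}{10306 + 78} = \frac{30011983}{10384} \approx 2890.2$)
$K + \frac{1}{\left(14169 - S\right) + 3557} = -11045 + \frac{1}{\left(14169 - \frac{30011983}{10384}\right) + 3557} = -11045 + \frac{1}{\frac{117118913}{10384} + 3557} = -11045 + \frac{1}{\frac{154054801}{10384}} = -11045 + \frac{10384}{154054801} = - \frac{1701535266661}{154054801}$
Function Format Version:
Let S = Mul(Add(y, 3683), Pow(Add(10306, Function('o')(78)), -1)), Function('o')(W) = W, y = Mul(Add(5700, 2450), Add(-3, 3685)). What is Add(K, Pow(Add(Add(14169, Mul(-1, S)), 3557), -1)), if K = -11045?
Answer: Rational(-1701535266661, 154054801) ≈ -11045.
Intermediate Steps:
y = 30008300 (y = Mul(8150, 3682) = 30008300)
S = Rational(30011983, 10384) (S = Mul(Add(30008300, 3683), Pow(Add(10306, 78), -1)) = Mul(30011983, Pow(10384, -1)) = Mul(30011983, Rational(1, 10384)) = Rational(30011983, 10384) ≈ 2890.2)
Add(K, Pow(Add(Add(14169, Mul(-1, S)), 3557), -1)) = Add(-11045, Pow(Add(Add(14169, Mul(-1, Rational(30011983, 10384))), 3557), -1)) = Add(-11045, Pow(Add(Add(14169, Rational(-30011983, 10384)), 3557), -1)) = Add(-11045, Pow(Add(Rational(117118913, 10384), 3557), -1)) = Add(-11045, Pow(Rational(154054801, 10384), -1)) = Add(-11045, Rational(10384, 154054801)) = Rational(-1701535266661, 154054801)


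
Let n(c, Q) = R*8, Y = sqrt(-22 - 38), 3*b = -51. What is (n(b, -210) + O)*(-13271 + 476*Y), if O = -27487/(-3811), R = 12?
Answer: -5220054953/3811 + 374462536*I*sqrt(15)/3811 ≈ -1.3697e+6 + 3.8055e+5*I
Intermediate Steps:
b = -17 (b = (1/3)*(-51) = -17)
Y = 2*I*sqrt(15) (Y = sqrt(-60) = 2*I*sqrt(15) ≈ 7.746*I)
n(c, Q) = 96 (n(c, Q) = 12*8 = 96)
O = 27487/3811 (O = -27487*(-1/3811) = 27487/3811 ≈ 7.2125)
(n(b, -210) + O)*(-13271 + 476*Y) = (96 + 27487/3811)*(-13271 + 476*(2*I*sqrt(15))) = 393343*(-13271 + 952*I*sqrt(15))/3811 = -5220054953/3811 + 374462536*I*sqrt(15)/3811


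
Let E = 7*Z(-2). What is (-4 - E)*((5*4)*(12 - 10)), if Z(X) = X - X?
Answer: -160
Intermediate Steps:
Z(X) = 0
E = 0 (E = 7*0 = 0)
(-4 - E)*((5*4)*(12 - 10)) = (-4 - 1*0)*((5*4)*(12 - 10)) = (-4 + 0)*(20*2) = -4*40 = -160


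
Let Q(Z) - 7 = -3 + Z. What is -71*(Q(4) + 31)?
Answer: -2769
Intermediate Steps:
Q(Z) = 4 + Z (Q(Z) = 7 + (-3 + Z) = 4 + Z)
-71*(Q(4) + 31) = -71*((4 + 4) + 31) = -71*(8 + 31) = -71*39 = -2769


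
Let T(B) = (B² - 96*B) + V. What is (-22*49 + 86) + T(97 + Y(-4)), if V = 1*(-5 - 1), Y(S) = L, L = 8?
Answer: -53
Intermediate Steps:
Y(S) = 8
V = -6 (V = 1*(-6) = -6)
T(B) = -6 + B² - 96*B (T(B) = (B² - 96*B) - 6 = -6 + B² - 96*B)
(-22*49 + 86) + T(97 + Y(-4)) = (-22*49 + 86) + (-6 + (97 + 8)² - 96*(97 + 8)) = (-1078 + 86) + (-6 + 105² - 96*105) = -992 + (-6 + 11025 - 10080) = -992 + 939 = -53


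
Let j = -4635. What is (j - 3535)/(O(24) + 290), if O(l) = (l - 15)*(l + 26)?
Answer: -817/74 ≈ -11.041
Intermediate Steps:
O(l) = (-15 + l)*(26 + l)
(j - 3535)/(O(24) + 290) = (-4635 - 3535)/((-390 + 24² + 11*24) + 290) = -8170/((-390 + 576 + 264) + 290) = -8170/(450 + 290) = -8170/740 = -8170*1/740 = -817/74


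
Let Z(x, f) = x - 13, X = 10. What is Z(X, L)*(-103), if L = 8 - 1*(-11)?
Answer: 309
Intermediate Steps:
L = 19 (L = 8 + 11 = 19)
Z(x, f) = -13 + x
Z(X, L)*(-103) = (-13 + 10)*(-103) = -3*(-103) = 309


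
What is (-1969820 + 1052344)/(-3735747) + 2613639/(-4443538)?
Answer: -5687054583245/16599933752886 ≈ -0.34260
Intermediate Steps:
(-1969820 + 1052344)/(-3735747) + 2613639/(-4443538) = -917476*(-1/3735747) + 2613639*(-1/4443538) = 917476/3735747 - 2613639/4443538 = -5687054583245/16599933752886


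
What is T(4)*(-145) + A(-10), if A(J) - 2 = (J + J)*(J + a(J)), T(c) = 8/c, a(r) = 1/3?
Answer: -284/3 ≈ -94.667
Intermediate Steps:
a(r) = ⅓
A(J) = 2 + 2*J*(⅓ + J) (A(J) = 2 + (J + J)*(J + ⅓) = 2 + (2*J)*(⅓ + J) = 2 + 2*J*(⅓ + J))
T(4)*(-145) + A(-10) = (8/4)*(-145) + (2 + 2*(-10)² + (⅔)*(-10)) = (8*(¼))*(-145) + (2 + 2*100 - 20/3) = 2*(-145) + (2 + 200 - 20/3) = -290 + 586/3 = -284/3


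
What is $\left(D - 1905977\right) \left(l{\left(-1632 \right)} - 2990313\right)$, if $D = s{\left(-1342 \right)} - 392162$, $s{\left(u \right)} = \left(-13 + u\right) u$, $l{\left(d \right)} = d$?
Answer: $1435322782905$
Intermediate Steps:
$s{\left(u \right)} = u \left(-13 + u\right)$
$D = 1426248$ ($D = - 1342 \left(-13 - 1342\right) - 392162 = \left(-1342\right) \left(-1355\right) - 392162 = 1818410 - 392162 = 1426248$)
$\left(D - 1905977\right) \left(l{\left(-1632 \right)} - 2990313\right) = \left(1426248 - 1905977\right) \left(-1632 - 2990313\right) = \left(-479729\right) \left(-2991945\right) = 1435322782905$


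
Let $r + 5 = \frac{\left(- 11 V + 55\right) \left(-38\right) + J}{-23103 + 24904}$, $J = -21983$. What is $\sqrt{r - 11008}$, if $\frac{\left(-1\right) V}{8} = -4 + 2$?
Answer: $\frac{i \sqrt{35753088198}}{1801} \approx 104.99 i$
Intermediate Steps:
$V = 16$ ($V = - 8 \left(-4 + 2\right) = \left(-8\right) \left(-2\right) = 16$)
$r = - \frac{26390}{1801}$ ($r = -5 + \frac{\left(\left(-11\right) 16 + 55\right) \left(-38\right) - 21983}{-23103 + 24904} = -5 + \frac{\left(-176 + 55\right) \left(-38\right) - 21983}{1801} = -5 + \left(\left(-121\right) \left(-38\right) - 21983\right) \frac{1}{1801} = -5 + \left(4598 - 21983\right) \frac{1}{1801} = -5 - \frac{17385}{1801} = - \frac{26390}{1801} \approx -14.653$)
$\sqrt{r - 11008} = \sqrt{- \frac{26390}{1801} - 11008} = \sqrt{- \frac{19851798}{1801}} = \frac{i \sqrt{35753088198}}{1801}$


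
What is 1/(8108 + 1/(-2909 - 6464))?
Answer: 9373/75996283 ≈ 0.00012334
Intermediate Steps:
1/(8108 + 1/(-2909 - 6464)) = 1/(8108 + 1/(-9373)) = 1/(8108 - 1/9373) = 1/(75996283/9373) = 9373/75996283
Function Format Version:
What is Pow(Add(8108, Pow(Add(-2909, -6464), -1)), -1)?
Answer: Rational(9373, 75996283) ≈ 0.00012334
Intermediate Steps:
Pow(Add(8108, Pow(Add(-2909, -6464), -1)), -1) = Pow(Add(8108, Pow(-9373, -1)), -1) = Pow(Add(8108, Rational(-1, 9373)), -1) = Pow(Rational(75996283, 9373), -1) = Rational(9373, 75996283)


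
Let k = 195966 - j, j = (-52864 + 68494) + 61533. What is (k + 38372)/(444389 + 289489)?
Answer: 157175/733878 ≈ 0.21417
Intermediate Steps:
j = 77163 (j = 15630 + 61533 = 77163)
k = 118803 (k = 195966 - 1*77163 = 195966 - 77163 = 118803)
(k + 38372)/(444389 + 289489) = (118803 + 38372)/(444389 + 289489) = 157175/733878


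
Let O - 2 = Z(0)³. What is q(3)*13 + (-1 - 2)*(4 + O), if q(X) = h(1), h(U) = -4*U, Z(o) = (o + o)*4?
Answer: -70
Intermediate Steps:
Z(o) = 8*o (Z(o) = (2*o)*4 = 8*o)
O = 2 (O = 2 + (8*0)³ = 2 + 0³ = 2 + 0 = 2)
q(X) = -4 (q(X) = -4*1 = -4)
q(3)*13 + (-1 - 2)*(4 + O) = -4*13 + (-1 - 2)*(4 + 2) = -52 - 3*6 = -52 - 18 = -70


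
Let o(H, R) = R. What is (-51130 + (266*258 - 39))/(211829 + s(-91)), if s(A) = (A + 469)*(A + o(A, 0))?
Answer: 17459/177431 ≈ 0.098399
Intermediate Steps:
s(A) = A*(469 + A) (s(A) = (A + 469)*(A + 0) = (469 + A)*A = A*(469 + A))
(-51130 + (266*258 - 39))/(211829 + s(-91)) = (-51130 + (266*258 - 39))/(211829 - 91*(469 - 91)) = (-51130 + (68628 - 39))/(211829 - 91*378) = (-51130 + 68589)/(211829 - 34398) = 17459/177431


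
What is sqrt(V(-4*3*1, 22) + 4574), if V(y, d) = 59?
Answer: sqrt(4633) ≈ 68.066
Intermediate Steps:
sqrt(V(-4*3*1, 22) + 4574) = sqrt(59 + 4574) = sqrt(4633)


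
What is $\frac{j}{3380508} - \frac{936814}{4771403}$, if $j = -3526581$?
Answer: $- \frac{6664548794885}{5376588670908} \approx -1.2395$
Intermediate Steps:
$\frac{j}{3380508} - \frac{936814}{4771403} = - \frac{3526581}{3380508} - \frac{936814}{4771403} = \left(-3526581\right) \frac{1}{3380508} - \frac{936814}{4771403} = - \frac{1175527}{1126836} - \frac{936814}{4771403} = - \frac{6664548794885}{5376588670908}$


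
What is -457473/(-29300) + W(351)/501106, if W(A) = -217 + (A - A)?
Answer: 114618053519/7341202900 ≈ 15.613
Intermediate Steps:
W(A) = -217 (W(A) = -217 + 0 = -217)
-457473/(-29300) + W(351)/501106 = -457473/(-29300) - 217/501106 = -457473*(-1/29300) - 217*1/501106 = 457473/29300 - 217/501106 = 114618053519/7341202900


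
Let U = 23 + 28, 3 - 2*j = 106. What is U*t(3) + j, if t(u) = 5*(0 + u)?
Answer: 1427/2 ≈ 713.50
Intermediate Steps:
j = -103/2 (j = 3/2 - ½*106 = 3/2 - 53 = -103/2 ≈ -51.500)
U = 51
t(u) = 5*u
U*t(3) + j = 51*(5*3) - 103/2 = 51*15 - 103/2 = 765 - 103/2 = 1427/2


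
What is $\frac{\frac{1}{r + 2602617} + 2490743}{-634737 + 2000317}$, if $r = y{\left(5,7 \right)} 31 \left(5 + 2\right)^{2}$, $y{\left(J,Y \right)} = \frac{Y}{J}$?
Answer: $\frac{32438734442479}{17784928826440} \approx 1.8239$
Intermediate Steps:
$r = \frac{10633}{5}$ ($r = \frac{7}{5} \cdot 31 \left(5 + 2\right)^{2} = 7 \cdot \frac{1}{5} \cdot 31 \cdot 7^{2} = \frac{7}{5} \cdot 31 \cdot 49 = \frac{217}{5} \cdot 49 = \frac{10633}{5} \approx 2126.6$)
$\frac{\frac{1}{r + 2602617} + 2490743}{-634737 + 2000317} = \frac{\frac{1}{\frac{10633}{5} + 2602617} + 2490743}{-634737 + 2000317} = \frac{\frac{1}{\frac{13023718}{5}} + 2490743}{1365580} = \left(\frac{5}{13023718} + 2490743\right) \frac{1}{1365580} = \frac{32438734442479}{13023718} \cdot \frac{1}{1365580} = \frac{32438734442479}{17784928826440}$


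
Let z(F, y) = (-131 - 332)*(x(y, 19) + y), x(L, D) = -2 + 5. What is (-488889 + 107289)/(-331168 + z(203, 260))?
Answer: 127200/150979 ≈ 0.84250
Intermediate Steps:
x(L, D) = 3
z(F, y) = -1389 - 463*y (z(F, y) = (-131 - 332)*(3 + y) = -463*(3 + y) = -1389 - 463*y)
(-488889 + 107289)/(-331168 + z(203, 260)) = (-488889 + 107289)/(-331168 + (-1389 - 463*260)) = -381600/(-331168 + (-1389 - 120380)) = -381600/(-331168 - 121769) = -381600/(-452937) = -381600*(-1/452937) = 127200/150979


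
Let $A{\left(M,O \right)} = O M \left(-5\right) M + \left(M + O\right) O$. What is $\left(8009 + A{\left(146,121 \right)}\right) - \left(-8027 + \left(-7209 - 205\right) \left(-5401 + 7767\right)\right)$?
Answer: $4693687$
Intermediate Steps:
$A{\left(M,O \right)} = O \left(M + O\right) - 5 O M^{2}$ ($A{\left(M,O \right)} = M O \left(-5\right) M + O \left(M + O\right) = - 5 M O M + O \left(M + O\right) = - 5 O M^{2} + O \left(M + O\right) = O \left(M + O\right) - 5 O M^{2}$)
$\left(8009 + A{\left(146,121 \right)}\right) - \left(-8027 + \left(-7209 - 205\right) \left(-5401 + 7767\right)\right) = \left(8009 + 121 \left(146 + 121 - 5 \cdot 146^{2}\right)\right) - \left(-8027 + \left(-7209 - 205\right) \left(-5401 + 7767\right)\right) = \left(8009 + 121 \left(146 + 121 - 106580\right)\right) - \left(-8027 - 17541524\right) = \left(8009 + 121 \left(146 + 121 - 106580\right)\right) + \left(8027 - -17541524\right) = \left(8009 + 121 \left(-106313\right)\right) + \left(8027 + 17541524\right) = \left(8009 - 12863873\right) + 17549551 = -12855864 + 17549551 = 4693687$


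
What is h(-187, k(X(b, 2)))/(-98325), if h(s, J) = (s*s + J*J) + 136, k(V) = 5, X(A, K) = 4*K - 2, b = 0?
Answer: -2342/6555 ≈ -0.35728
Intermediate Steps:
X(A, K) = -2 + 4*K
h(s, J) = 136 + J**2 + s**2 (h(s, J) = (s**2 + J**2) + 136 = (J**2 + s**2) + 136 = 136 + J**2 + s**2)
h(-187, k(X(b, 2)))/(-98325) = (136 + 5**2 + (-187)**2)/(-98325) = (136 + 25 + 34969)*(-1/98325) = 35130*(-1/98325) = -2342/6555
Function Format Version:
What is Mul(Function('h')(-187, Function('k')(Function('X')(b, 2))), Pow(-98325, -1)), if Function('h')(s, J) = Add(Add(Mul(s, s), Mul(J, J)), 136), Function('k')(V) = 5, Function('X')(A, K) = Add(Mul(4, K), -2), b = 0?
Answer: Rational(-2342, 6555) ≈ -0.35728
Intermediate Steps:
Function('X')(A, K) = Add(-2, Mul(4, K))
Function('h')(s, J) = Add(136, Pow(J, 2), Pow(s, 2)) (Function('h')(s, J) = Add(Add(Pow(s, 2), Pow(J, 2)), 136) = Add(Add(Pow(J, 2), Pow(s, 2)), 136) = Add(136, Pow(J, 2), Pow(s, 2)))
Mul(Function('h')(-187, Function('k')(Function('X')(b, 2))), Pow(-98325, -1)) = Mul(Add(136, Pow(5, 2), Pow(-187, 2)), Pow(-98325, -1)) = Mul(Add(136, 25, 34969), Rational(-1, 98325)) = Mul(35130, Rational(-1, 98325)) = Rational(-2342, 6555)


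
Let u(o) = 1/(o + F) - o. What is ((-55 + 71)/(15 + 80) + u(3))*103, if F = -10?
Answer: -203734/665 ≈ -306.37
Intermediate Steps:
u(o) = 1/(-10 + o) - o (u(o) = 1/(o - 10) - o = 1/(-10 + o) - o)
((-55 + 71)/(15 + 80) + u(3))*103 = ((-55 + 71)/(15 + 80) + (1 - 1*3² + 10*3)/(-10 + 3))*103 = (16/95 + (1 - 1*9 + 30)/(-7))*103 = (16*(1/95) - (1 - 9 + 30)/7)*103 = (16/95 - ⅐*22)*103 = (16/95 - 22/7)*103 = -1978/665*103 = -203734/665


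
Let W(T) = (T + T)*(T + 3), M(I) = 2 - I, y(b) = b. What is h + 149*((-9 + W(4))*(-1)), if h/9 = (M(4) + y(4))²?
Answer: -6967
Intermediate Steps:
h = 36 (h = 9*((2 - 1*4) + 4)² = 9*((2 - 4) + 4)² = 9*(-2 + 4)² = 9*2² = 9*4 = 36)
W(T) = 2*T*(3 + T) (W(T) = (2*T)*(3 + T) = 2*T*(3 + T))
h + 149*((-9 + W(4))*(-1)) = 36 + 149*((-9 + 2*4*(3 + 4))*(-1)) = 36 + 149*((-9 + 2*4*7)*(-1)) = 36 + 149*((-9 + 56)*(-1)) = 36 + 149*(47*(-1)) = 36 + 149*(-47) = 36 - 7003 = -6967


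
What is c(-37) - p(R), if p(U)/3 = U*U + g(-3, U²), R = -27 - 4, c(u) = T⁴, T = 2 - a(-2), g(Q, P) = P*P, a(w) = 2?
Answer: -2773446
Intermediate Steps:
g(Q, P) = P²
T = 0 (T = 2 - 1*2 = 2 - 2 = 0)
c(u) = 0 (c(u) = 0⁴ = 0)
R = -31
p(U) = 3*U² + 3*U⁴ (p(U) = 3*(U*U + (U²)²) = 3*(U² + U⁴) = 3*U² + 3*U⁴)
c(-37) - p(R) = 0 - 3*(-31)²*(1 + (-31)²) = 0 - 3*961*(1 + 961) = 0 - 3*961*962 = 0 - 1*2773446 = 0 - 2773446 = -2773446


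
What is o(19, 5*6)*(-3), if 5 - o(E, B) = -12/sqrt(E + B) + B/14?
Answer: -96/7 ≈ -13.714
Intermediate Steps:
o(E, B) = 5 + 12/sqrt(B + E) - B/14 (o(E, B) = 5 - (-12/sqrt(E + B) + B/14) = 5 - (-12/sqrt(B + E) + B*(1/14)) = 5 - (-12/sqrt(B + E) + B/14) = 5 + (12/sqrt(B + E) - B/14) = 5 + 12/sqrt(B + E) - B/14)
o(19, 5*6)*(-3) = (5 + 12/sqrt(5*6 + 19) - 5*6/14)*(-3) = (5 + 12/sqrt(30 + 19) - 1/14*30)*(-3) = (5 + 12/sqrt(49) - 15/7)*(-3) = (5 + 12*(1/7) - 15/7)*(-3) = (5 + 12/7 - 15/7)*(-3) = (32/7)*(-3) = -96/7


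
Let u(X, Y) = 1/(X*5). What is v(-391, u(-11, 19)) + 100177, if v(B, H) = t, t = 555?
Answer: 100732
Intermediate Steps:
u(X, Y) = 1/(5*X)
v(B, H) = 555
v(-391, u(-11, 19)) + 100177 = 555 + 100177 = 100732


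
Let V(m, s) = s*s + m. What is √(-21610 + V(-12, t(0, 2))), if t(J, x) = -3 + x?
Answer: I*√21621 ≈ 147.04*I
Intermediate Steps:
V(m, s) = m + s² (V(m, s) = s² + m = m + s²)
√(-21610 + V(-12, t(0, 2))) = √(-21610 + (-12 + (-3 + 2)²)) = √(-21610 + (-12 + (-1)²)) = √(-21610 + (-12 + 1)) = √(-21610 - 11) = √(-21621) = I*√21621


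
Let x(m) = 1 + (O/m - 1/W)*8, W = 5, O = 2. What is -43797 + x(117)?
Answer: -25621516/585 ≈ -43797.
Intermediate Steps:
x(m) = -⅗ + 16/m (x(m) = 1 + (2/m - 1/5)*8 = 1 + (2/m - 1*⅕)*8 = 1 + (2/m - ⅕)*8 = 1 + (-⅕ + 2/m)*8 = 1 + (-8/5 + 16/m) = -⅗ + 16/m)
-43797 + x(117) = -43797 + (-⅗ + 16/117) = -43797 - 271/585 = -25621516/585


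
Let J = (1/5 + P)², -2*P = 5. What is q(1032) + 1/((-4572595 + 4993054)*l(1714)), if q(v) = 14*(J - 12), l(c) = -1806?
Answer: -891665509247/9491861925 ≈ -93.940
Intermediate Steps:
P = -5/2 (P = -½*5 = -5/2 ≈ -2.5000)
J = 529/100 (J = (1/5 - 5/2)² = (⅕ - 5/2)² = (-23/10)² = 529/100 ≈ 5.2900)
q(v) = -4697/50 (q(v) = 14*(529/100 - 12) = 14*(-671/100) = -4697/50)
q(1032) + 1/((-4572595 + 4993054)*l(1714)) = -4697/50 + 1/((-4572595 + 4993054)*(-1806)) = -4697/50 - 1/1806/420459 = -4697/50 + (1/420459)*(-1/1806) = -4697/50 - 1/759348954 = -891665509247/9491861925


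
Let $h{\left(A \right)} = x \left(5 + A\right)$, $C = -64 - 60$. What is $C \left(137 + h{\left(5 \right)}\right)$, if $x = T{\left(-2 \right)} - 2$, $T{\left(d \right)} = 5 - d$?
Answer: $-23188$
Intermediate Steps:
$C = -124$ ($C = -64 - 60 = -124$)
$x = 5$ ($x = \left(5 - -2\right) - 2 = \left(5 + 2\right) - 2 = 7 - 2 = 5$)
$h{\left(A \right)} = 25 + 5 A$ ($h{\left(A \right)} = 5 \left(5 + A\right) = 25 + 5 A$)
$C \left(137 + h{\left(5 \right)}\right) = - 124 \left(137 + \left(25 + 5 \cdot 5\right)\right) = - 124 \left(137 + \left(25 + 25\right)\right) = - 124 \left(137 + 50\right) = \left(-124\right) 187 = -23188$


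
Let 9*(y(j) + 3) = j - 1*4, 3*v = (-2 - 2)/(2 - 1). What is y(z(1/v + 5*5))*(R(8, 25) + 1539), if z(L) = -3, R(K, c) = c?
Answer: -53176/9 ≈ -5908.4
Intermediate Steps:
v = -4/3 (v = ((-2 - 2)/(2 - 1))/3 = (-4/1)/3 = (-4*1)/3 = (1/3)*(-4) = -4/3 ≈ -1.3333)
y(j) = -31/9 + j/9 (y(j) = -3 + (j - 1*4)/9 = -3 + (j - 4)/9 = -3 + (-4 + j)/9 = -3 + (-4/9 + j/9) = -31/9 + j/9)
y(z(1/v + 5*5))*(R(8, 25) + 1539) = (-31/9 + (1/9)*(-3))*(25 + 1539) = (-31/9 - 1/3)*1564 = -34/9*1564 = -53176/9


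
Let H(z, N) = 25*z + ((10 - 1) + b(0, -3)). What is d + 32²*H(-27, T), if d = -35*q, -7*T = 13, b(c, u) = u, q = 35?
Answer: -686281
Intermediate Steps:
T = -13/7 (T = -⅐*13 = -13/7 ≈ -1.8571)
H(z, N) = 6 + 25*z (H(z, N) = 25*z + ((10 - 1) - 3) = 25*z + (9 - 3) = 25*z + 6 = 6 + 25*z)
d = -1225 (d = -35*35 = -1225)
d + 32²*H(-27, T) = -1225 + 32²*(6 + 25*(-27)) = -1225 + 1024*(6 - 675) = -1225 + 1024*(-669) = -1225 - 685056 = -686281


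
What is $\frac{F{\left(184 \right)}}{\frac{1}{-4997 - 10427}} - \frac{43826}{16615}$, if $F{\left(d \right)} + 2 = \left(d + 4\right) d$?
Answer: $- \frac{8864371042226}{16615} \approx -5.3352 \cdot 10^{8}$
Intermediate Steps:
$F{\left(d \right)} = -2 + d \left(4 + d\right)$ ($F{\left(d \right)} = -2 + \left(d + 4\right) d = -2 + \left(4 + d\right) d = -2 + d \left(4 + d\right)$)
$\frac{F{\left(184 \right)}}{\frac{1}{-4997 - 10427}} - \frac{43826}{16615} = \frac{-2 + 184^{2} + 4 \cdot 184}{\frac{1}{-4997 - 10427}} - \frac{43826}{16615} = \frac{-2 + 33856 + 736}{\frac{1}{-15424}} - \frac{43826}{16615} = \frac{34590}{- \frac{1}{15424}} - \frac{43826}{16615} = 34590 \left(-15424\right) - \frac{43826}{16615} = -533516160 - \frac{43826}{16615} = - \frac{8864371042226}{16615}$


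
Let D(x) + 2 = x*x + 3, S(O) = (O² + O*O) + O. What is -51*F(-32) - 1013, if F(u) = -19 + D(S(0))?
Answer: -95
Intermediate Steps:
S(O) = O + 2*O² (S(O) = (O² + O²) + O = 2*O² + O = O + 2*O²)
D(x) = 1 + x² (D(x) = -2 + (x*x + 3) = -2 + (x² + 3) = -2 + (3 + x²) = 1 + x²)
F(u) = -18 (F(u) = -19 + (1 + (0*(1 + 2*0))²) = -19 + (1 + (0*(1 + 0))²) = -19 + (1 + (0*1)²) = -19 + (1 + 0²) = -19 + (1 + 0) = -19 + 1 = -18)
-51*F(-32) - 1013 = -51*(-18) - 1013 = 918 - 1013 = -95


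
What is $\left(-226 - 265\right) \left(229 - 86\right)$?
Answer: $-70213$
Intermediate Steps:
$\left(-226 - 265\right) \left(229 - 86\right) = \left(-491\right) 143 = -70213$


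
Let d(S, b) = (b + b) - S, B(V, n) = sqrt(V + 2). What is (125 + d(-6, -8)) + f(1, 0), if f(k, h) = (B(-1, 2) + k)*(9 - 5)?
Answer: 123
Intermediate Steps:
B(V, n) = sqrt(2 + V)
f(k, h) = 4 + 4*k (f(k, h) = (sqrt(2 - 1) + k)*(9 - 5) = (sqrt(1) + k)*4 = (1 + k)*4 = 4 + 4*k)
d(S, b) = -S + 2*b (d(S, b) = 2*b - S = -S + 2*b)
(125 + d(-6, -8)) + f(1, 0) = (125 + (-1*(-6) + 2*(-8))) + (4 + 4*1) = (125 + (6 - 16)) + (4 + 4) = (125 - 10) + 8 = 115 + 8 = 123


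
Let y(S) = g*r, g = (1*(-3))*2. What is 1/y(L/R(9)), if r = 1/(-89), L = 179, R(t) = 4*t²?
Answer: 89/6 ≈ 14.833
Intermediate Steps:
r = -1/89 ≈ -0.011236
g = -6 (g = -3*2 = -6)
y(S) = 6/89 (y(S) = -6*(-1/89) = 6/89)
1/y(L/R(9)) = 1/(6/89) = 89/6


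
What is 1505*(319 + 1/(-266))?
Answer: 18243395/38 ≈ 4.8009e+5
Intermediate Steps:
1505*(319 + 1/(-266)) = 1505*(319 - 1/266) = 1505*(84853/266) = 18243395/38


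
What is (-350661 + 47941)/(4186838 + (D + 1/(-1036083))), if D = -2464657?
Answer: -156821522880/892161228511 ≈ -0.17578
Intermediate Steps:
(-350661 + 47941)/(4186838 + (D + 1/(-1036083))) = (-350661 + 47941)/(4186838 + (-2464657 + 1/(-1036083))) = -302720/(4186838 + (-2464657 - 1/1036083)) = -302720/(4186838 - 2553589218532/1036083) = -302720/1784322457022/1036083 = -302720*1036083/1784322457022 = -156821522880/892161228511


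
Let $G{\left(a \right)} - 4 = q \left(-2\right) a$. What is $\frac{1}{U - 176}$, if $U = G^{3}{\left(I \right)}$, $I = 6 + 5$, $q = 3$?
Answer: $- \frac{1}{238504} \approx -4.1928 \cdot 10^{-6}$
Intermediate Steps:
$I = 11$
$G{\left(a \right)} = 4 - 6 a$ ($G{\left(a \right)} = 4 + 3 \left(-2\right) a = 4 - 6 a$)
$U = -238328$ ($U = \left(4 - 66\right)^{3} = \left(-62\right)^{3} = -238328$)
$\frac{1}{U - 176} = \frac{1}{-238328 - 176} = \frac{1}{-238504} = - \frac{1}{238504}$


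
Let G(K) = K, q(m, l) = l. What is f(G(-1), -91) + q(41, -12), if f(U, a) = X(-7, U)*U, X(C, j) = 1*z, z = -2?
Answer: -10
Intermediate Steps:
X(C, j) = -2 (X(C, j) = 1*(-2) = -2)
f(U, a) = -2*U
f(G(-1), -91) + q(41, -12) = -2*(-1) - 12 = 2 - 12 = -10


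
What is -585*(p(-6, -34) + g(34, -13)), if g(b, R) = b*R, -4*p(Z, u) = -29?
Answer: 1017315/4 ≈ 2.5433e+5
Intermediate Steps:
p(Z, u) = 29/4 (p(Z, u) = -1/4*(-29) = 29/4)
g(b, R) = R*b
-585*(p(-6, -34) + g(34, -13)) = -585*(29/4 - 13*34) = -585*(29/4 - 442) = -585*(-1739/4) = 1017315/4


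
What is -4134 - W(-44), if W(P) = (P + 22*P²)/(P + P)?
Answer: -7301/2 ≈ -3650.5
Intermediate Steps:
W(P) = (P + 22*P²)/(2*P) (W(P) = (P + 22*P²)/((2*P)) = (P + 22*P²)*(1/(2*P)) = (P + 22*P²)/(2*P))
-4134 - W(-44) = -4134 - (½ + 11*(-44)) = -4134 - (½ - 484) = -4134 - 1*(-967/2) = -4134 + 967/2 = -7301/2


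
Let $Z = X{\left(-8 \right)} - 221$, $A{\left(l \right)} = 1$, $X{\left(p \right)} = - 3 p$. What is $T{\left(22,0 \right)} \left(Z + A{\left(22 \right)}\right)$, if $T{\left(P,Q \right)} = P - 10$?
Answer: $-2352$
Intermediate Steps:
$T{\left(P,Q \right)} = -10 + P$ ($T{\left(P,Q \right)} = P - 10 = -10 + P$)
$Z = -197$ ($Z = \left(-3\right) \left(-8\right) - 221 = 24 - 221 = -197$)
$T{\left(22,0 \right)} \left(Z + A{\left(22 \right)}\right) = \left(-10 + 22\right) \left(-197 + 1\right) = 12 \left(-196\right) = -2352$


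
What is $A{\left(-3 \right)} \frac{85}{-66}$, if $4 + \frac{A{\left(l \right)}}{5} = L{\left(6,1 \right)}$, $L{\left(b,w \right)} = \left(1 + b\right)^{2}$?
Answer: $- \frac{6375}{22} \approx -289.77$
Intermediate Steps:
$A{\left(l \right)} = 225$ ($A{\left(l \right)} = -20 + 5 \left(1 + 6\right)^{2} = -20 + 5 \cdot 7^{2} = -20 + 5 \cdot 49 = -20 + 245 = 225$)
$A{\left(-3 \right)} \frac{85}{-66} = 225 \frac{85}{-66} = 225 \cdot 85 \left(- \frac{1}{66}\right) = 225 \left(- \frac{85}{66}\right) = - \frac{6375}{22}$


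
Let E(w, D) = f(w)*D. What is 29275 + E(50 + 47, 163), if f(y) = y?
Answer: 45086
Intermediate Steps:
E(w, D) = D*w (E(w, D) = w*D = D*w)
29275 + E(50 + 47, 163) = 29275 + 163*(50 + 47) = 29275 + 163*97 = 29275 + 15811 = 45086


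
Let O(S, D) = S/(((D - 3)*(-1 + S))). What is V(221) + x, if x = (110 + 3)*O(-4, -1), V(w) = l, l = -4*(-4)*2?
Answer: 47/5 ≈ 9.4000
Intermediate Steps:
l = 32 (l = 16*2 = 32)
O(S, D) = S/((-1 + S)*(-3 + D)) (O(S, D) = S/(((-3 + D)*(-1 + S))) = S/(((-1 + S)*(-3 + D))) = S*(1/((-1 + S)*(-3 + D))) = S/((-1 + S)*(-3 + D)))
V(w) = 32
x = -113/5 (x = (110 + 3)*(-4/(3 - 1*(-1) - 3*(-4) - 1*(-4))) = 113*(-4/(3 + 1 + 12 + 4)) = 113*(-4/20) = 113*(-4*1/20) = 113*(-⅕) = -113/5 ≈ -22.600)
V(221) + x = 32 - 113/5 = 47/5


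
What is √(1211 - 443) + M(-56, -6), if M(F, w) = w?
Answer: -6 + 16*√3 ≈ 21.713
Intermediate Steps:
√(1211 - 443) + M(-56, -6) = √(1211 - 443) - 6 = √768 - 6 = 16*√3 - 6 = -6 + 16*√3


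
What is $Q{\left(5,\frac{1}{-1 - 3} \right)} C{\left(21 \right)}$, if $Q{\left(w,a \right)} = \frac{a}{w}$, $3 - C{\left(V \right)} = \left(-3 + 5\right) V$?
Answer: $\frac{39}{20} \approx 1.95$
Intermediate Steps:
$C{\left(V \right)} = 3 - 2 V$ ($C{\left(V \right)} = 3 - \left(-3 + 5\right) V = 3 - 2 V$)
$Q{\left(5,\frac{1}{-1 - 3} \right)} C{\left(21 \right)} = \frac{1}{\left(-1 - 3\right) 5} \left(3 - 42\right) = \frac{1}{-4} \cdot \frac{1}{5} \left(3 - 42\right) = \left(- \frac{1}{4}\right) \frac{1}{5} \left(-39\right) = \left(- \frac{1}{20}\right) \left(-39\right) = \frac{39}{20}$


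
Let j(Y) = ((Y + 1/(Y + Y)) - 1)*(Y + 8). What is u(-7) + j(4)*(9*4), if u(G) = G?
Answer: 1343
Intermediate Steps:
j(Y) = (8 + Y)*(-1 + Y + 1/(2*Y)) (j(Y) = ((Y + 1/(2*Y)) - 1)*(8 + Y) = (-1 + Y + 1/(2*Y))*(8 + Y) = (8 + Y)*(-1 + Y + 1/(2*Y)))
u(-7) + j(4)*(9*4) = -7 + (-15/2 + 4**2 + 4/4 + 7*4)*(9*4) = -7 + (-15/2 + 16 + 4*(1/4) + 28)*36 = -7 + (-15/2 + 16 + 1 + 28)*36 = -7 + (75/2)*36 = -7 + 1350 = 1343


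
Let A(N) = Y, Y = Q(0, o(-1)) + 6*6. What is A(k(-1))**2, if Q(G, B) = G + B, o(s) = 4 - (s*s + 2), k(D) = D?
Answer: 1369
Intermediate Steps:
o(s) = 2 - s**2 (o(s) = 4 - (s**2 + 2) = 4 - (2 + s**2) = 4 + (-2 - s**2) = 2 - s**2)
Q(G, B) = B + G
Y = 37 (Y = ((2 - 1*(-1)**2) + 0) + 6*6 = ((2 - 1*1) + 0) + 36 = ((2 - 1) + 0) + 36 = (1 + 0) + 36 = 1 + 36 = 37)
A(N) = 37
A(k(-1))**2 = 37**2 = 1369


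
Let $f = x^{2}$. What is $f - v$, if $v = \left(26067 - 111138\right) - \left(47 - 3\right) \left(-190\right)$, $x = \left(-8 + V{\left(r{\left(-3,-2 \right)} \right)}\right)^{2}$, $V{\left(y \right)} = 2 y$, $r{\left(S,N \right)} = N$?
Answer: $97447$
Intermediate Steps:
$x = 144$ ($x = \left(-8 + 2 \left(-2\right)\right)^{2} = \left(-8 - 4\right)^{2} = \left(-12\right)^{2} = 144$)
$v = -76711$ ($v = \left(26067 - 111138\right) - 44 \left(-190\right) = -85071 - -8360 = -85071 + 8360 = -76711$)
$f = 20736$ ($f = 144^{2} = 20736$)
$f - v = 20736 - -76711 = 20736 + 76711 = 97447$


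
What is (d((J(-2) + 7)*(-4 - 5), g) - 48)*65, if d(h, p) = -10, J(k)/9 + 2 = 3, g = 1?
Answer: -3770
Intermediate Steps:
J(k) = 9 (J(k) = -18 + 9*3 = -18 + 27 = 9)
(d((J(-2) + 7)*(-4 - 5), g) - 48)*65 = (-10 - 48)*65 = -58*65 = -3770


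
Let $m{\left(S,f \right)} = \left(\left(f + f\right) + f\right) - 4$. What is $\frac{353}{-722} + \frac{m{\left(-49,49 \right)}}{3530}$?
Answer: $- \frac{285711}{637165} \approx -0.44841$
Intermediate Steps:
$m{\left(S,f \right)} = -4 + 3 f$ ($m{\left(S,f \right)} = \left(2 f + f\right) - 4 = 3 f - 4 = -4 + 3 f$)
$\frac{353}{-722} + \frac{m{\left(-49,49 \right)}}{3530} = \frac{353}{-722} + \frac{-4 + 3 \cdot 49}{3530} = 353 \left(- \frac{1}{722}\right) + \left(-4 + 147\right) \frac{1}{3530} = - \frac{353}{722} + 143 \cdot \frac{1}{3530} = - \frac{353}{722} + \frac{143}{3530} = - \frac{285711}{637165}$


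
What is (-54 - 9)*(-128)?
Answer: 8064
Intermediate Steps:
(-54 - 9)*(-128) = -63*(-128) = 8064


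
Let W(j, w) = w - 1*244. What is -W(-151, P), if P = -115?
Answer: 359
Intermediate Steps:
W(j, w) = -244 + w (W(j, w) = w - 244 = -244 + w)
-W(-151, P) = -(-244 - 115) = -1*(-359) = 359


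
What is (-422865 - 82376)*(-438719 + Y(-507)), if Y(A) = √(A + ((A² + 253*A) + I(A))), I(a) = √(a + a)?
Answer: 221658826279 - 505241*√(128271 + 13*I*√6) ≈ 2.2148e+11 - 22461.0*I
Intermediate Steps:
I(a) = √2*√a (I(a) = √(2*a) = √2*√a)
Y(A) = √(A² + 254*A + √2*√A) (Y(A) = √(A + ((A² + 253*A) + √2*√A)) = √(A + (A² + 253*A + √2*√A)) = √(A² + 254*A + √2*√A))
(-422865 - 82376)*(-438719 + Y(-507)) = (-422865 - 82376)*(-438719 + √((-507)² + 254*(-507) + √2*√(-507))) = -505241*(-438719 + √(257049 - 128778 + √2*(13*I*√3))) = -505241*(-438719 + √(257049 - 128778 + 13*I*√6)) = -505241*(-438719 + √(128271 + 13*I*√6)) = 221658826279 - 505241*√(128271 + 13*I*√6)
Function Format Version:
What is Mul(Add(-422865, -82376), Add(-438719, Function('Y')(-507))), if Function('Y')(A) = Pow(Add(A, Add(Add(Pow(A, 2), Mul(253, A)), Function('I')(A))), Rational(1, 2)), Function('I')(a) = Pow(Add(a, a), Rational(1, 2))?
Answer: Add(221658826279, Mul(-505241, Pow(Add(128271, Mul(13, I, Pow(6, Rational(1, 2)))), Rational(1, 2)))) ≈ Add(2.2148e+11, Mul(-22461., I))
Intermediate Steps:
Function('I')(a) = Mul(Pow(2, Rational(1, 2)), Pow(a, Rational(1, 2))) (Function('I')(a) = Pow(Mul(2, a), Rational(1, 2)) = Mul(Pow(2, Rational(1, 2)), Pow(a, Rational(1, 2))))
Function('Y')(A) = Pow(Add(Pow(A, 2), Mul(254, A), Mul(Pow(2, Rational(1, 2)), Pow(A, Rational(1, 2)))), Rational(1, 2)) (Function('Y')(A) = Pow(Add(A, Add(Add(Pow(A, 2), Mul(253, A)), Mul(Pow(2, Rational(1, 2)), Pow(A, Rational(1, 2))))), Rational(1, 2)) = Pow(Add(A, Add(Pow(A, 2), Mul(253, A), Mul(Pow(2, Rational(1, 2)), Pow(A, Rational(1, 2))))), Rational(1, 2)) = Pow(Add(Pow(A, 2), Mul(254, A), Mul(Pow(2, Rational(1, 2)), Pow(A, Rational(1, 2)))), Rational(1, 2)))
Mul(Add(-422865, -82376), Add(-438719, Function('Y')(-507))) = Mul(Add(-422865, -82376), Add(-438719, Pow(Add(Pow(-507, 2), Mul(254, -507), Mul(Pow(2, Rational(1, 2)), Pow(-507, Rational(1, 2)))), Rational(1, 2)))) = Mul(-505241, Add(-438719, Pow(Add(257049, -128778, Mul(Pow(2, Rational(1, 2)), Mul(13, I, Pow(3, Rational(1, 2))))), Rational(1, 2)))) = Mul(-505241, Add(-438719, Pow(Add(257049, -128778, Mul(13, I, Pow(6, Rational(1, 2)))), Rational(1, 2)))) = Mul(-505241, Add(-438719, Pow(Add(128271, Mul(13, I, Pow(6, Rational(1, 2)))), Rational(1, 2)))) = Add(221658826279, Mul(-505241, Pow(Add(128271, Mul(13, I, Pow(6, Rational(1, 2)))), Rational(1, 2))))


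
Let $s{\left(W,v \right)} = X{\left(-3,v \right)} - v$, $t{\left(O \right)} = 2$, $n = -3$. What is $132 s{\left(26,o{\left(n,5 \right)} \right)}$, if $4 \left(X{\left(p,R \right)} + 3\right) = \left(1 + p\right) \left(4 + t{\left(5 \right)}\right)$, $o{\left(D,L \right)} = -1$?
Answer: $-660$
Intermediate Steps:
$X{\left(p,R \right)} = - \frac{3}{2} + \frac{3 p}{2}$ ($X{\left(p,R \right)} = -3 + \frac{\left(1 + p\right) \left(4 + 2\right)}{4} = -3 + \frac{\left(1 + p\right) 6}{4} = -3 + \frac{6 + 6 p}{4} = -3 + \left(\frac{3}{2} + \frac{3 p}{2}\right) = - \frac{3}{2} + \frac{3 p}{2}$)
$s{\left(W,v \right)} = -6 - v$ ($s{\left(W,v \right)} = \left(- \frac{3}{2} + \frac{3}{2} \left(-3\right)\right) - v = \left(- \frac{3}{2} - \frac{9}{2}\right) - v = -6 - v$)
$132 s{\left(26,o{\left(n,5 \right)} \right)} = 132 \left(-6 - -1\right) = 132 \left(-6 + 1\right) = 132 \left(-5\right) = -660$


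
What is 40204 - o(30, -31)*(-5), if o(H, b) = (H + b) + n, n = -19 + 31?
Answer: 40259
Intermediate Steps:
n = 12
o(H, b) = 12 + H + b (o(H, b) = (H + b) + 12 = 12 + H + b)
40204 - o(30, -31)*(-5) = 40204 - (12 + 30 - 31)*(-5) = 40204 - 11*(-5) = 40204 - 1*(-55) = 40204 + 55 = 40259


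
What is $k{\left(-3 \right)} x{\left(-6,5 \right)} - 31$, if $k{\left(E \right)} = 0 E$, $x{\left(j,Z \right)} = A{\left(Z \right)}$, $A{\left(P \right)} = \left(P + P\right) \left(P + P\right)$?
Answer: $-31$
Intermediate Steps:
$A{\left(P \right)} = 4 P^{2}$ ($A{\left(P \right)} = 2 P 2 P = 4 P^{2}$)
$x{\left(j,Z \right)} = 4 Z^{2}$
$k{\left(E \right)} = 0$
$k{\left(-3 \right)} x{\left(-6,5 \right)} - 31 = 0 \cdot 4 \cdot 5^{2} - 31 = 0 \cdot 4 \cdot 25 - 31 = 0 \cdot 100 - 31 = 0 - 31 = -31$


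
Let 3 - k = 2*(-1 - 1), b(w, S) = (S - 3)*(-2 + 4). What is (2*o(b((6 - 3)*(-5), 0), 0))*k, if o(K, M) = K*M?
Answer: 0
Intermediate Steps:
b(w, S) = -6 + 2*S (b(w, S) = (-3 + S)*2 = -6 + 2*S)
k = 7 (k = 3 - 2*(-1 - 1) = 3 - 2*(-2) = 3 - 1*(-4) = 3 + 4 = 7)
(2*o(b((6 - 3)*(-5), 0), 0))*k = (2*((-6 + 2*0)*0))*7 = (2*((-6 + 0)*0))*7 = (2*(-6*0))*7 = (2*0)*7 = 0*7 = 0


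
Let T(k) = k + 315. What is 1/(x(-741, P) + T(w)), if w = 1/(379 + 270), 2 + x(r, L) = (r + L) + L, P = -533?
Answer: -649/969605 ≈ -0.00066934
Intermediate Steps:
x(r, L) = -2 + r + 2*L (x(r, L) = -2 + ((r + L) + L) = -2 + ((L + r) + L) = -2 + (r + 2*L) = -2 + r + 2*L)
w = 1/649 ≈ 0.0015408
T(k) = 315 + k
1/(x(-741, P) + T(w)) = 1/((-2 - 741 + 2*(-533)) + (315 + 1/649)) = 1/((-2 - 741 - 1066) + 204436/649) = 1/(-1809 + 204436/649) = 1/(-969605/649) = -649/969605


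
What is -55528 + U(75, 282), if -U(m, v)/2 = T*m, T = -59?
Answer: -46678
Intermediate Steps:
U(m, v) = 118*m (U(m, v) = -(-118)*m = 118*m)
-55528 + U(75, 282) = -55528 + 118*75 = -55528 + 8850 = -46678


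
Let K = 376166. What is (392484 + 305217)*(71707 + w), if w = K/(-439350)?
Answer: 3663406347673514/73225 ≈ 5.0029e+10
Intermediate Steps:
w = -188083/219675 (w = 376166/(-439350) = 376166*(-1/439350) = -188083/219675 ≈ -0.85619)
(392484 + 305217)*(71707 + w) = (392484 + 305217)*(71707 - 188083/219675) = 697701*(15752047142/219675) = 3663406347673514/73225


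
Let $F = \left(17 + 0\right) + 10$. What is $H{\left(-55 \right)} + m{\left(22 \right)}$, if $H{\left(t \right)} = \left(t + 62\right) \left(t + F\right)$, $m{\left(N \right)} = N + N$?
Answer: $-152$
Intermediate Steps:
$F = 27$ ($F = 17 + 10 = 27$)
$m{\left(N \right)} = 2 N$
$H{\left(t \right)} = \left(27 + t\right) \left(62 + t\right)$ ($H{\left(t \right)} = \left(t + 62\right) \left(t + 27\right) = \left(62 + t\right) \left(27 + t\right) = \left(27 + t\right) \left(62 + t\right)$)
$H{\left(-55 \right)} + m{\left(22 \right)} = \left(1674 + \left(-55\right)^{2} + 89 \left(-55\right)\right) + 2 \cdot 22 = \left(1674 + 3025 - 4895\right) + 44 = -196 + 44 = -152$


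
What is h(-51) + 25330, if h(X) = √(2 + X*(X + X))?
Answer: 25330 + 2*√1301 ≈ 25402.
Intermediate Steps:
h(X) = √(2 + 2*X²) (h(X) = √(2 + X*(2*X)) = √(2 + 2*X²))
h(-51) + 25330 = √(2 + 2*(-51)²) + 25330 = √(2 + 2*2601) + 25330 = √(2 + 5202) + 25330 = √5204 + 25330 = 2*√1301 + 25330 = 25330 + 2*√1301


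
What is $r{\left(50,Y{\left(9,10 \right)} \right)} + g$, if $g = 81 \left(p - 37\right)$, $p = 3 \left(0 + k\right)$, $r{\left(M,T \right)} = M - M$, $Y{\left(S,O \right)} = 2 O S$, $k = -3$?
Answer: $-3726$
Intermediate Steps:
$Y{\left(S,O \right)} = 2 O S$
$r{\left(M,T \right)} = 0$
$p = -9$ ($p = 3 \left(0 - 3\right) = 3 \left(-3\right) = -9$)
$g = -3726$ ($g = 81 \left(-9 - 37\right) = 81 \left(-46\right) = -3726$)
$r{\left(50,Y{\left(9,10 \right)} \right)} + g = 0 - 3726 = -3726$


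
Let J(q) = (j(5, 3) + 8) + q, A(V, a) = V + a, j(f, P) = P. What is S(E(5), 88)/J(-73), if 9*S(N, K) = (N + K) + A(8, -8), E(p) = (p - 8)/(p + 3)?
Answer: -701/4464 ≈ -0.15703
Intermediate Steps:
E(p) = (-8 + p)/(3 + p)
S(N, K) = K/9 + N/9 (S(N, K) = ((N + K) + (8 - 8))/9 = ((K + N) + 0)/9 = (K + N)/9 = K/9 + N/9)
J(q) = 11 + q (J(q) = (3 + 8) + q = 11 + q)
S(E(5), 88)/J(-73) = ((1/9)*88 + ((-8 + 5)/(3 + 5))/9)/(11 - 73) = (88/9 + (-3/8)/9)/(-62) = (88/9 + ((1/8)*(-3))/9)*(-1/62) = (88/9 + (1/9)*(-3/8))*(-1/62) = (88/9 - 1/24)*(-1/62) = (701/72)*(-1/62) = -701/4464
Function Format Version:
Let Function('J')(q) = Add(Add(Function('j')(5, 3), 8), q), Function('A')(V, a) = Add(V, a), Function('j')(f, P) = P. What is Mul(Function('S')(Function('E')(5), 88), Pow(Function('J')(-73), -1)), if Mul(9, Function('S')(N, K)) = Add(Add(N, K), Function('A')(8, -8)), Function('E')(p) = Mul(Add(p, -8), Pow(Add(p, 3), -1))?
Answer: Rational(-701, 4464) ≈ -0.15703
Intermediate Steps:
Function('E')(p) = Mul(Pow(Add(3, p), -1), Add(-8, p)) (Function('E')(p) = Mul(Add(-8, p), Pow(Add(3, p), -1)) = Mul(Pow(Add(3, p), -1), Add(-8, p)))
Function('S')(N, K) = Add(Mul(Rational(1, 9), K), Mul(Rational(1, 9), N)) (Function('S')(N, K) = Mul(Rational(1, 9), Add(Add(N, K), Add(8, -8))) = Mul(Rational(1, 9), Add(Add(K, N), 0)) = Mul(Rational(1, 9), Add(K, N)) = Add(Mul(Rational(1, 9), K), Mul(Rational(1, 9), N)))
Function('J')(q) = Add(11, q) (Function('J')(q) = Add(Add(3, 8), q) = Add(11, q))
Mul(Function('S')(Function('E')(5), 88), Pow(Function('J')(-73), -1)) = Mul(Add(Mul(Rational(1, 9), 88), Mul(Rational(1, 9), Mul(Pow(Add(3, 5), -1), Add(-8, 5)))), Pow(Add(11, -73), -1)) = Mul(Add(Rational(88, 9), Mul(Rational(1, 9), Mul(Pow(8, -1), -3))), Pow(-62, -1)) = Mul(Add(Rational(88, 9), Mul(Rational(1, 9), Mul(Rational(1, 8), -3))), Rational(-1, 62)) = Mul(Add(Rational(88, 9), Mul(Rational(1, 9), Rational(-3, 8))), Rational(-1, 62)) = Mul(Add(Rational(88, 9), Rational(-1, 24)), Rational(-1, 62)) = Mul(Rational(701, 72), Rational(-1, 62)) = Rational(-701, 4464)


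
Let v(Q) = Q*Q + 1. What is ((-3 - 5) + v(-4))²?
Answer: 81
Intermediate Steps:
v(Q) = 1 + Q² (v(Q) = Q² + 1 = 1 + Q²)
((-3 - 5) + v(-4))² = ((-3 - 5) + (1 + (-4)²))² = (-8 + (1 + 16))² = (-8 + 17)² = 9² = 81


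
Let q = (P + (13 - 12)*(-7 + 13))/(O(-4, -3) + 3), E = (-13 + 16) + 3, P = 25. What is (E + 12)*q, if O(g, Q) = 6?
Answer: 62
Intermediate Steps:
E = 6 (E = 3 + 3 = 6)
q = 31/9 (q = (25 + (13 - 12)*(-7 + 13))/(6 + 3) = (25 + 1*6)/9 = (25 + 6)*(⅑) = 31*(⅑) = 31/9 ≈ 3.4444)
(E + 12)*q = (6 + 12)*(31/9) = 18*(31/9) = 62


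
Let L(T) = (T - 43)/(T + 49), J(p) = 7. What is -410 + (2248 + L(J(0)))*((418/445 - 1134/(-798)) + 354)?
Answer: 94750336801/118370 ≈ 8.0046e+5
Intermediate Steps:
L(T) = (-43 + T)/(49 + T)
-410 + (2248 + L(J(0)))*((418/445 - 1134/(-798)) + 354) = -410 + (2248 + (-43 + 7)/(49 + 7))*((418/445 - 1134/(-798)) + 354) = -410 + (2248 - 36/56)*((418*(1/445) - 1134*(-1/798)) + 354) = -410 + (2248 + (1/56)*(-36))*((418/445 + 27/19) + 354) = -410 + (2248 - 9/14)*(19957/8455 + 354) = -410 + (31463/14)*(3013027/8455) = -410 + 94798868501/118370 = 94750336801/118370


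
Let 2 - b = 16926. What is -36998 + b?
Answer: -53922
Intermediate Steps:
b = -16924 (b = 2 - 1*16926 = 2 - 16926 = -16924)
-36998 + b = -36998 - 16924 = -53922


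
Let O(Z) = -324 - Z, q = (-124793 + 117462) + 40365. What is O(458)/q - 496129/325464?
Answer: -8321819117/5375688888 ≈ -1.5480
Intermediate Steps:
q = 33034 (q = -7331 + 40365 = 33034)
O(458)/q - 496129/325464 = (-324 - 1*458)/33034 - 496129/325464 = (-324 - 458)*(1/33034) - 496129*1/325464 = -782*1/33034 - 496129/325464 = -391/16517 - 496129/325464 = -8321819117/5375688888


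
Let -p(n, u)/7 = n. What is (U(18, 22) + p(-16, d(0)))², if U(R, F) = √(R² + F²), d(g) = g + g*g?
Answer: 13352 + 448*√202 ≈ 19719.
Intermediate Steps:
d(g) = g + g²
p(n, u) = -7*n
U(R, F) = √(F² + R²)
(U(18, 22) + p(-16, d(0)))² = (√(22² + 18²) - 7*(-16))² = (√(484 + 324) + 112)² = (√808 + 112)² = (2*√202 + 112)² = (112 + 2*√202)²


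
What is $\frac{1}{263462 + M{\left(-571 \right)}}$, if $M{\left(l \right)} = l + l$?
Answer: $\frac{1}{262320} \approx 3.8121 \cdot 10^{-6}$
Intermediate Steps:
$M{\left(l \right)} = 2 l$
$\frac{1}{263462 + M{\left(-571 \right)}} = \frac{1}{263462 + 2 \left(-571\right)} = \frac{1}{263462 - 1142} = \frac{1}{262320}$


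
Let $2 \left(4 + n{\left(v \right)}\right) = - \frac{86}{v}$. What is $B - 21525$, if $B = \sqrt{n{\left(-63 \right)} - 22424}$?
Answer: $-21525 + \frac{17 i \sqrt{34223}}{21} \approx -21525.0 + 149.76 i$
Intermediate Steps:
$n{\left(v \right)} = -4 - \frac{43}{v}$ ($n{\left(v \right)} = -4 + \frac{\left(-86\right) \frac{1}{v}}{2} = -4 - \frac{43}{v}$)
$B = \frac{17 i \sqrt{34223}}{21}$ ($B = \sqrt{\left(-4 - \frac{43}{-63}\right) - 22424} = \sqrt{\left(-4 - - \frac{43}{63}\right) - 22424} = \sqrt{\left(-4 + \frac{43}{63}\right) - 22424} = \sqrt{- \frac{209}{63} - 22424} = \sqrt{- \frac{1412921}{63}} = \frac{17 i \sqrt{34223}}{21} \approx 149.76 i$)
$B - 21525 = \frac{17 i \sqrt{34223}}{21} - 21525 = -21525 + \frac{17 i \sqrt{34223}}{21}$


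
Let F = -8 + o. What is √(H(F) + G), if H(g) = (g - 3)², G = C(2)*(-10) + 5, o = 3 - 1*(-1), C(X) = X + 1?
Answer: 2*√6 ≈ 4.8990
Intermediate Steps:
C(X) = 1 + X
o = 4 (o = 3 + 1 = 4)
G = -25 (G = (1 + 2)*(-10) + 5 = 3*(-10) + 5 = -30 + 5 = -25)
F = -4 (F = -8 + 4 = -4)
H(g) = (-3 + g)²
√(H(F) + G) = √((-3 - 4)² - 25) = √((-7)² - 25) = √(49 - 25) = √24 = 2*√6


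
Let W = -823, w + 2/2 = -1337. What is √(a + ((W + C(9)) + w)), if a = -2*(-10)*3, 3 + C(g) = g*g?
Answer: 17*I*√7 ≈ 44.978*I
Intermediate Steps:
C(g) = -3 + g² (C(g) = -3 + g*g = -3 + g²)
w = -1338 (w = -1 - 1337 = -1338)
a = 60 (a = 20*3 = 60)
√(a + ((W + C(9)) + w)) = √(60 + ((-823 + (-3 + 9²)) - 1338)) = √(60 + ((-823 + (-3 + 81)) - 1338)) = √(60 + ((-823 + 78) - 1338)) = √(60 + (-745 - 1338)) = √(60 - 2083) = √(-2023) = 17*I*√7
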